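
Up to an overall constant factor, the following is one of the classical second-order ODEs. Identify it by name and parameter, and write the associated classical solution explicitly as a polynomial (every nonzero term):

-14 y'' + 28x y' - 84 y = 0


All three coefficients share the factor -14; dividing through by -14 gives  y'' - 2x y' + 6 y = 0.
This matches the Hermite equation y'' - 2x y' + 2n y = 0 with 2n = 6, so n = 3; the polynomial solution is H_3(x).
With y = sum_k a_k x^k, matching x^k gives (k+2)(k+1) a_{k+2} = 2(k - n) a_k = 2(k - 3) a_k. The right side vanishes at k = 3, so the series with the parity of 3 terminates at degree 3.
Standard normalization: leading coefficient of H_n is 2^n, so a_3 = 2^3 = 8. Work downward with a_k = (k+1)(k+2) a_{k+2} / (2(k - n)):
  a_1 = (2)(3)(8) / (2(1 - 3)) = 48/(-4) = -12
Hence H_3(x) = 8 x^3 - 12 x.

H_3(x); series = 8 x^3 - 12 x


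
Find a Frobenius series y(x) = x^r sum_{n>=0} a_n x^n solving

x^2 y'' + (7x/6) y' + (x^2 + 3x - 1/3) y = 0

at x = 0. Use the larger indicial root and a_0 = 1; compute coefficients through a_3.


Write in Frobenius form y'' + (p(x)/x) y' + (q(x)/x^2) y = 0:
  p(x) = 7/6,  q(x) = x^2 + 3x - 1/3.
Indicial equation: r(r-1) + (7/6) r + (-1/3) = 0 -> roots r_1 = 1/2, r_2 = -2/3.
Take r = r_1 = 1/2. Let y(x) = x^r sum_{n>=0} a_n x^n with a_0 = 1.
Substitute y = x^r sum a_n x^n and match x^{r+n}. The recurrence is
  D(n) a_n + 3 a_{n-1} + 1 a_{n-2} = 0,  where D(n) = (r+n)(r+n-1) + (7/6)(r+n) + (-1/3).
  a_n = [-3 a_{n-1} - 1 a_{n-2}] / D(n).
Since the indicial polynomial factors as (r - r_1)(r - r_2), D(n) = (r_1 + n - r_1)(r_1 + n - r_2) = n(n + 7/6).
Evaluating step by step (a_0 = 1):
  n = 1: D(1) = 1(1 + 7/6) = 13/6; numerator = -3(1) = -3; a_1 = (-3)/(13/6) = -18/13
  n = 2: D(2) = 2(2 + 7/6) = 19/3; numerator = -3(-18/13) - 1(1) = 41/13; a_2 = (41/13)/(19/3) = 123/247
  n = 3: D(3) = 3(3 + 7/6) = 25/2; numerator = -3(123/247) - 1(-18/13) = -27/247; a_3 = (-27/247)/(25/2) = -54/6175

r = 1/2; a_0 = 1; a_1 = -18/13; a_2 = 123/247; a_3 = -54/6175


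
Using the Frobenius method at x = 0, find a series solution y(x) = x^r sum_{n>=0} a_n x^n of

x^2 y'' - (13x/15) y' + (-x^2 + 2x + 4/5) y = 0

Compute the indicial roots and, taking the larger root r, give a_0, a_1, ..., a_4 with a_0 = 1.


Write in Frobenius form y'' + (p(x)/x) y' + (q(x)/x^2) y = 0:
  p(x) = -13/15,  q(x) = -x^2 + 2x + 4/5.
Indicial equation: r(r-1) + (-13/15) r + (4/5) = 0 -> roots r_1 = 6/5, r_2 = 2/3.
Take r = r_1 = 6/5. Let y(x) = x^r sum_{n>=0} a_n x^n with a_0 = 1.
Substitute y = x^r sum a_n x^n and match x^{r+n}. The recurrence is
  D(n) a_n + 2 a_{n-1} - 1 a_{n-2} = 0,  where D(n) = (r+n)(r+n-1) + (-13/15)(r+n) + (4/5).
  a_n = [-2 a_{n-1} + 1 a_{n-2}] / D(n).
Since the indicial polynomial factors as (r - r_1)(r - r_2), D(n) = (r_1 + n - r_1)(r_1 + n - r_2) = n(n + 8/15).
Evaluating step by step (a_0 = 1):
  n = 1: D(1) = 1(1 + 8/15) = 23/15; numerator = -2(1) = -2; a_1 = (-2)/(23/15) = -30/23
  n = 2: D(2) = 2(2 + 8/15) = 76/15; numerator = -2(-30/23) + 1(1) = 83/23; a_2 = (83/23)/(76/15) = 1245/1748
  n = 3: D(3) = 3(3 + 8/15) = 53/5; numerator = -2(1245/1748) + 1(-30/23) = -2385/874; a_3 = (-2385/874)/(53/5) = -225/874
  n = 4: D(4) = 4(4 + 8/15) = 272/15; numerator = -2(-225/874) + 1(1245/1748) = 2145/1748; a_4 = (2145/1748)/(272/15) = 32175/475456

r = 6/5; a_0 = 1; a_1 = -30/23; a_2 = 1245/1748; a_3 = -225/874; a_4 = 32175/475456


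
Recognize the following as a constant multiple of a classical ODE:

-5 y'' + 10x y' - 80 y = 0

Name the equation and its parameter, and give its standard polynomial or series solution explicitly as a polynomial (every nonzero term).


All three coefficients share the factor -5; dividing through by -5 gives  y'' - 2x y' + 16 y = 0.
This matches the Hermite equation y'' - 2x y' + 2n y = 0 with 2n = 16, so n = 8; the polynomial solution is H_8(x).
With y = sum_k a_k x^k, matching x^k gives (k+2)(k+1) a_{k+2} = 2(k - n) a_k = 2(k - 8) a_k. The right side vanishes at k = 8, so the series with the parity of 8 terminates at degree 8.
Standard normalization: leading coefficient of H_n is 2^n, so a_8 = 2^8 = 256. Work downward with a_k = (k+1)(k+2) a_{k+2} / (2(k - n)):
  a_6 = (7)(8)(256) / (2(6 - 8)) = 14336/(-4) = -3584
  a_4 = (5)(6)(-3584) / (2(4 - 8)) = -107520/(-8) = 13440
  a_2 = (3)(4)(13440) / (2(2 - 8)) = 161280/(-12) = -13440
  a_0 = (1)(2)(-13440) / (2(0 - 8)) = -26880/(-16) = 1680
Hence H_8(x) = 256 x^8 - 3584 x^6 + 13440 x^4 - 13440 x^2 + 1680.

H_8(x); series = 256 x^8 - 3584 x^6 + 13440 x^4 - 13440 x^2 + 1680


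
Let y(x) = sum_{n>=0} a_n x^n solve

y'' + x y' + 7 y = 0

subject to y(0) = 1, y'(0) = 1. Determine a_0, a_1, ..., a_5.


Ansatz: y(x) = sum_{n>=0} a_n x^n, so y'(x) = sum_{n>=1} n a_n x^(n-1) and y''(x) = sum_{n>=2} n(n-1) a_n x^(n-2).
Substitute into P(x) y'' + Q(x) y' + R(x) y = 0 with P(x) = 1, Q(x) = x, R(x) = 7, and match powers of x.
Initial conditions: a_0 = 1, a_1 = 1.
Setting the coefficient of each power of x to zero and solving order by order (substituting the coefficients already found):
  x^0: 2 a_2 + 7 a_0 = 0  ->  2 a_2 = -7 a_0 = -7  ->  a_2 = -7/2
  x^1: 6 a_3 + 8 a_1 = 0  ->  6 a_3 = -8 a_1 = -8  ->  a_3 = -4/3
  x^2: 12 a_4 + 9 a_2 = 0  ->  12 a_4 = -9 a_2 = 63/2  ->  a_4 = 21/8
  x^3: 20 a_5 + 10 a_3 = 0  ->  20 a_5 = -10 a_3 = 40/3  ->  a_5 = 2/3
Truncated series: y(x) = 1 + x - (7/2) x^2 - (4/3) x^3 + (21/8) x^4 + (2/3) x^5 + O(x^6).

a_0 = 1; a_1 = 1; a_2 = -7/2; a_3 = -4/3; a_4 = 21/8; a_5 = 2/3


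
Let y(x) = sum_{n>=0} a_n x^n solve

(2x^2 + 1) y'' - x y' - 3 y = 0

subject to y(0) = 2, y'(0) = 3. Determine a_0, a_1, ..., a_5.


Ansatz: y(x) = sum_{n>=0} a_n x^n, so y'(x) = sum_{n>=1} n a_n x^(n-1) and y''(x) = sum_{n>=2} n(n-1) a_n x^(n-2).
Substitute into P(x) y'' + Q(x) y' + R(x) y = 0 with P(x) = 2x^2 + 1, Q(x) = -x, R(x) = -3, and match powers of x.
Initial conditions: a_0 = 2, a_1 = 3.
Setting the coefficient of each power of x to zero and solving order by order (substituting the coefficients already found):
  x^0: 2 a_2 - 3 a_0 = 0  ->  2 a_2 = 3 a_0 = 6  ->  a_2 = 3
  x^1: 6 a_3 - 4 a_1 = 0  ->  6 a_3 = 4 a_1 = 12  ->  a_3 = 2
  x^2: 12 a_4 - a_2 = 0  ->  12 a_4 = a_2 = 3  ->  a_4 = 1/4
  x^3: 20 a_5 + 6 a_3 = 0  ->  20 a_5 = -6 a_3 = -12  ->  a_5 = -3/5
Truncated series: y(x) = 2 + 3 x + 3 x^2 + 2 x^3 + (1/4) x^4 - (3/5) x^5 + O(x^6).

a_0 = 2; a_1 = 3; a_2 = 3; a_3 = 2; a_4 = 1/4; a_5 = -3/5


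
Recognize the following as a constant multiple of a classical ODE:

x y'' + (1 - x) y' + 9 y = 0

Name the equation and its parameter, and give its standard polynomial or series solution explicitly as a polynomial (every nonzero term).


The equation is already in a standard form:  x y'' + (1 - x) y' + 9 y = 0.
This matches the Laguerre equation x y'' + (1 - x) y' + n y = 0 with n = 9; the polynomial solution is L_9(x).
With y = sum_k a_k x^k, matching x^k gives (k+1)k a_{k+1} + (k+1) a_{k+1} - k a_k + n a_k = 0, i.e. (k+1)^2 a_{k+1} = (k - n) a_k = (k - 9) a_k. The right side vanishes at k = 9, so the series terminates at degree 9.
Standard normalization L_n(0) = 1 gives a_0 = 1. Work upward with a_{k+1} = (k - 9) a_k / (k+1)^2:
  a_1 = (0 - 9)(1) / 1^2 = -9/1 = -9
  a_2 = (1 - 9)(-9) / 2^2 = 72/4 = 18
  a_3 = (2 - 9)(18) / 3^2 = -126/9 = -14
  a_4 = (3 - 9)(-14) / 4^2 = 84/16 = 21/4
  a_5 = (4 - 9)(21/4) / 5^2 = (-105/4)/25 = -21/20
  a_6 = (5 - 9)(-21/20) / 6^2 = (21/5)/36 = 7/60
  a_7 = (6 - 9)(7/60) / 7^2 = (-7/20)/49 = -1/140
  a_8 = (7 - 9)(-1/140) / 8^2 = (1/70)/64 = 1/4480
  a_9 = (8 - 9)(1/4480) / 9^2 = (-1/4480)/81 = -1/362880
Hence L_9(x) = -x^9/362880 + x^8/4480 - x^7/140 + 7 x^6/60 - 21 x^5/20 + 21 x^4/4 - 14 x^3 + 18 x^2 - 9 x + 1.

L_9(x); series = -x^9/362880 + x^8/4480 - x^7/140 + 7 x^6/60 - 21 x^5/20 + 21 x^4/4 - 14 x^3 + 18 x^2 - 9 x + 1


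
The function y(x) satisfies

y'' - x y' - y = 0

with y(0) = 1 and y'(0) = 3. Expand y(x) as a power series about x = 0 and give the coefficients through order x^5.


Ansatz: y(x) = sum_{n>=0} a_n x^n, so y'(x) = sum_{n>=1} n a_n x^(n-1) and y''(x) = sum_{n>=2} n(n-1) a_n x^(n-2).
Substitute into P(x) y'' + Q(x) y' + R(x) y = 0 with P(x) = 1, Q(x) = -x, R(x) = -1, and match powers of x.
Initial conditions: a_0 = 1, a_1 = 3.
Setting the coefficient of each power of x to zero and solving order by order (substituting the coefficients already found):
  x^0: 2 a_2 - a_0 = 0  ->  2 a_2 = a_0 = 1  ->  a_2 = 1/2
  x^1: 6 a_3 - 2 a_1 = 0  ->  6 a_3 = 2 a_1 = 6  ->  a_3 = 1
  x^2: 12 a_4 - 3 a_2 = 0  ->  12 a_4 = 3 a_2 = 3/2  ->  a_4 = 1/8
  x^3: 20 a_5 - 4 a_3 = 0  ->  20 a_5 = 4 a_3 = 4  ->  a_5 = 1/5
Truncated series: y(x) = 1 + 3 x + (1/2) x^2 + x^3 + (1/8) x^4 + (1/5) x^5 + O(x^6).

a_0 = 1; a_1 = 3; a_2 = 1/2; a_3 = 1; a_4 = 1/8; a_5 = 1/5


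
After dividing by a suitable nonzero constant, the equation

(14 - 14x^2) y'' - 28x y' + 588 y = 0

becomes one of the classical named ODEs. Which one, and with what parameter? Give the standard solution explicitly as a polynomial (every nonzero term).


All three coefficients share the factor 14; dividing through by 14 gives  (1 - x^2) y'' - 2x y' + 42 y = 0.
This matches the Legendre equation (1 - x^2) y'' - 2x y' + n(n+1) y = 0 (note the -2x y' term) with n(n+1) = 42, so n = 6; the polynomial solution is P_6(x).
With y = sum_k a_k x^k, matching x^k gives (k+2)(k+1) a_{k+2} = [k(k+1) - n(n+1)] a_k = (k - 6)(k + 7) a_k. The right side vanishes at k = 6, so the series with the parity of 6 terminates at degree 6.
Standard normalization (P_n(1) = 1): leading coefficient (2n)!/(2^n (n!)^2) = 479001600/(64*518400) = 231/16, so a_6 = 231/16. Work downward with a_k = (k+1)(k+2) a_{k+2} / ((k - 6)(k + 7)):
  a_4 = (5)(6)(231/16) / ((4 - 6)(4 + 7)) = (3465/8)/(-22) = -315/16
  a_2 = (3)(4)(-315/16) / ((2 - 6)(2 + 7)) = (-945/4)/(-36) = 105/16
  a_0 = (1)(2)(105/16) / ((0 - 6)(0 + 7)) = (105/8)/(-42) = -5/16
Hence P_6(x) = 231 x^6/16 - 315 x^4/16 + 105 x^2/16 - 5/16.

P_6(x); series = 231 x^6/16 - 315 x^4/16 + 105 x^2/16 - 5/16


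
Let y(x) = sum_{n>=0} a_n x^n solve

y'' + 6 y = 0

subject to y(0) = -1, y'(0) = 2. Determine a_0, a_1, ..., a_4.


Ansatz: y(x) = sum_{n>=0} a_n x^n, so y'(x) = sum_{n>=1} n a_n x^(n-1) and y''(x) = sum_{n>=2} n(n-1) a_n x^(n-2).
Substitute into P(x) y'' + Q(x) y' + R(x) y = 0 with P(x) = 1, Q(x) = 0, R(x) = 6, and match powers of x.
Initial conditions: a_0 = -1, a_1 = 2.
Setting the coefficient of each power of x to zero and solving order by order (substituting the coefficients already found):
  x^0: 2 a_2 + 6 a_0 = 0  ->  2 a_2 = -6 a_0 = 6  ->  a_2 = 3
  x^1: 6 a_3 + 6 a_1 = 0  ->  6 a_3 = -6 a_1 = -12  ->  a_3 = -2
  x^2: 12 a_4 + 6 a_2 = 0  ->  12 a_4 = -6 a_2 = -18  ->  a_4 = -3/2
Truncated series: y(x) = -1 + 2 x + 3 x^2 - 2 x^3 - (3/2) x^4 + O(x^5).

a_0 = -1; a_1 = 2; a_2 = 3; a_3 = -2; a_4 = -3/2


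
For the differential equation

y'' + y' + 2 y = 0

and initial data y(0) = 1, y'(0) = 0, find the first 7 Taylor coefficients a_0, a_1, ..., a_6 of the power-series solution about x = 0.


Ansatz: y(x) = sum_{n>=0} a_n x^n, so y'(x) = sum_{n>=1} n a_n x^(n-1) and y''(x) = sum_{n>=2} n(n-1) a_n x^(n-2).
Substitute into P(x) y'' + Q(x) y' + R(x) y = 0 with P(x) = 1, Q(x) = 1, R(x) = 2, and match powers of x.
Initial conditions: a_0 = 1, a_1 = 0.
Setting the coefficient of each power of x to zero and solving order by order (substituting the coefficients already found):
  x^0: 2 a_2 + a_1 + 2 a_0 = 0  ->  2 a_2 = -a_1 - 2 a_0 = -2  ->  a_2 = -1
  x^1: 6 a_3 + 2 a_2 + 2 a_1 = 0  ->  6 a_3 = -2 a_2 - 2 a_1 = 2  ->  a_3 = 1/3
  x^2: 12 a_4 + 3 a_3 + 2 a_2 = 0  ->  12 a_4 = -3 a_3 - 2 a_2 = 1  ->  a_4 = 1/12
  x^3: 20 a_5 + 4 a_4 + 2 a_3 = 0  ->  20 a_5 = -4 a_4 - 2 a_3 = -1  ->  a_5 = -1/20
  x^4: 30 a_6 + 5 a_5 + 2 a_4 = 0  ->  30 a_6 = -5 a_5 - 2 a_4 = 1/12  ->  a_6 = 1/360
Truncated series: y(x) = 1 - x^2 + (1/3) x^3 + (1/12) x^4 - (1/20) x^5 + (1/360) x^6 + O(x^7).

a_0 = 1; a_1 = 0; a_2 = -1; a_3 = 1/3; a_4 = 1/12; a_5 = -1/20; a_6 = 1/360


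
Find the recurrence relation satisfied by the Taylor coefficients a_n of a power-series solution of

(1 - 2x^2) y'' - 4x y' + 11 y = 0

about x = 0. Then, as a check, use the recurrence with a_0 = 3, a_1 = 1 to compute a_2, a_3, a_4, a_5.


Substitute y = sum_n a_n x^n.
(1 - 2 x^2) y'' contributes (n+2)(n+1) a_{n+2} - 2 n(n-1) a_n at x^n.
-4 x y'(x) contributes -4 n a_n at x^n.
11 y(x) contributes 11 a_n at x^n.
Matching x^n: (n+2)(n+1) a_{n+2} + (-2 n(n-1) - 4 n + 11) a_n = 0.
Thus a_{n+2} = (2 n(n-1) + 4 n - 11) / ((n+1)(n+2)) * a_n.

Check with a_0 = 3, a_1 = 1 (apply the recurrence for n = 0, 1, 2, 3): a_0 = 3, a_1 = 1, a_2 = -33/2, a_3 = -7/6, a_4 = -11/8, a_5 = -91/120.

a_(n+2) = (2 n(n-1) + 4 n - 11) / ((n+1)(n+2)) * a_n; check: a_0 = 3, a_1 = 1, a_2 = -33/2, a_3 = -7/6, a_4 = -11/8, a_5 = -91/120


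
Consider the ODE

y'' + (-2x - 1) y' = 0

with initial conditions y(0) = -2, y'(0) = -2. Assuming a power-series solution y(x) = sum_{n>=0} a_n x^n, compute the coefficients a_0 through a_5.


Ansatz: y(x) = sum_{n>=0} a_n x^n, so y'(x) = sum_{n>=1} n a_n x^(n-1) and y''(x) = sum_{n>=2} n(n-1) a_n x^(n-2).
Substitute into P(x) y'' + Q(x) y' + R(x) y = 0 with P(x) = 1, Q(x) = -2x - 1, R(x) = 0, and match powers of x.
Initial conditions: a_0 = -2, a_1 = -2.
Setting the coefficient of each power of x to zero and solving order by order (substituting the coefficients already found):
  x^0: 2 a_2 - a_1 = 0  ->  2 a_2 = a_1 = -2  ->  a_2 = -1
  x^1: 6 a_3 - 2 a_2 - 2 a_1 = 0  ->  6 a_3 = 2 a_2 + 2 a_1 = -6  ->  a_3 = -1
  x^2: 12 a_4 - 3 a_3 - 4 a_2 = 0  ->  12 a_4 = 3 a_3 + 4 a_2 = -7  ->  a_4 = -7/12
  x^3: 20 a_5 - 4 a_4 - 6 a_3 = 0  ->  20 a_5 = 4 a_4 + 6 a_3 = -25/3  ->  a_5 = -5/12
Truncated series: y(x) = -2 - 2 x - x^2 - x^3 - (7/12) x^4 - (5/12) x^5 + O(x^6).

a_0 = -2; a_1 = -2; a_2 = -1; a_3 = -1; a_4 = -7/12; a_5 = -5/12


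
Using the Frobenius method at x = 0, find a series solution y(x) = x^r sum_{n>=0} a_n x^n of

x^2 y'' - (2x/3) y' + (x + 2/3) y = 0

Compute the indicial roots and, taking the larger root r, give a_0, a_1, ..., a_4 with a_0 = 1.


Write in Frobenius form y'' + (p(x)/x) y' + (q(x)/x^2) y = 0:
  p(x) = -2/3,  q(x) = x + 2/3.
Indicial equation: r(r-1) + (-2/3) r + (2/3) = 0 -> roots r_1 = 1, r_2 = 2/3.
Take r = r_1 = 1. Let y(x) = x^r sum_{n>=0} a_n x^n with a_0 = 1.
Substitute y = x^r sum a_n x^n and match x^{r+n}. The recurrence is
  D(n) a_n + 1 a_{n-1} = 0,  where D(n) = (r+n)(r+n-1) + (-2/3)(r+n) + (2/3).
  a_n = -1 / D(n) * a_{n-1}.
Since the indicial polynomial factors as (r - r_1)(r - r_2), D(n) = (r_1 + n - r_1)(r_1 + n - r_2) = n(n + 1/3).
Evaluating step by step (a_0 = 1):
  n = 1: D(1) = 1(1 + 1/3) = 4/3; numerator = -1(1) = -1; a_1 = (-1)/(4/3) = -3/4
  n = 2: D(2) = 2(2 + 1/3) = 14/3; numerator = -1(-3/4) = 3/4; a_2 = (3/4)/(14/3) = 9/56
  n = 3: D(3) = 3(3 + 1/3) = 10; numerator = -1(9/56) = -9/56; a_3 = (-9/56)/(10) = -9/560
  n = 4: D(4) = 4(4 + 1/3) = 52/3; numerator = -1(-9/560) = 9/560; a_4 = (9/560)/(52/3) = 27/29120

r = 1; a_0 = 1; a_1 = -3/4; a_2 = 9/56; a_3 = -9/560; a_4 = 27/29120


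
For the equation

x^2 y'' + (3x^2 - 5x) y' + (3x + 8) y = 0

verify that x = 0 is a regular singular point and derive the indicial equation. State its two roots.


Divide by x^2 to reach normal form y'' + P_1(x) y' + P_2(x) y = 0 with P_1(x) = 3 - 5/x and P_2(x) = 3/x + 8/x^2.
x = 0 is a singular point because the y'-coefficient 3 - 5/x has a pole at x = 0 and the y-coefficient 3/x + 8/x^2 has a pole at x = 0.
It is a regular singular point because x P_1(x) = p(x) = 3x - 5 and x^2 P_2(x) = q(x) = 3x + 8 are polynomials, hence analytic at x = 0.
p(0) = -5,  q(0) = 8.
Indicial equation: r(r-1) + p(0) r + q(0) = 0, i.e. r^2 + (p(0) - 1) r + q(0) = 0, i.e. r^2 - 6 r + 8 = 0.
Discriminant: (-6)^2 - 4(8) = 4, so r = (6 ± 2)/2.
Solving: r_1 = 4, r_2 = 2.

indicial: r^2 - 6 r + 8 = 0; roots r_1 = 4, r_2 = 2


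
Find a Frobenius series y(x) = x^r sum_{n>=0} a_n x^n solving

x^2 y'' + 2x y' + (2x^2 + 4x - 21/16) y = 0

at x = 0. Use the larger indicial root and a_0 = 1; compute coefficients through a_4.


Write in Frobenius form y'' + (p(x)/x) y' + (q(x)/x^2) y = 0:
  p(x) = 2,  q(x) = 2x^2 + 4x - 21/16.
Indicial equation: r(r-1) + (2) r + (-21/16) = 0 -> roots r_1 = 3/4, r_2 = -7/4.
Take r = r_1 = 3/4. Let y(x) = x^r sum_{n>=0} a_n x^n with a_0 = 1.
Substitute y = x^r sum a_n x^n and match x^{r+n}. The recurrence is
  D(n) a_n + 4 a_{n-1} + 2 a_{n-2} = 0,  where D(n) = (r+n)(r+n-1) + (2)(r+n) + (-21/16).
  a_n = [-4 a_{n-1} - 2 a_{n-2}] / D(n).
Since the indicial polynomial factors as (r - r_1)(r - r_2), D(n) = (r_1 + n - r_1)(r_1 + n - r_2) = n(n + 5/2).
Evaluating step by step (a_0 = 1):
  n = 1: D(1) = 1(1 + 5/2) = 7/2; numerator = -4(1) = -4; a_1 = (-4)/(7/2) = -8/7
  n = 2: D(2) = 2(2 + 5/2) = 9; numerator = -4(-8/7) - 2(1) = 18/7; a_2 = (18/7)/(9) = 2/7
  n = 3: D(3) = 3(3 + 5/2) = 33/2; numerator = -4(2/7) - 2(-8/7) = 8/7; a_3 = (8/7)/(33/2) = 16/231
  n = 4: D(4) = 4(4 + 5/2) = 26; numerator = -4(16/231) - 2(2/7) = -28/33; a_4 = (-28/33)/(26) = -14/429

r = 3/4; a_0 = 1; a_1 = -8/7; a_2 = 2/7; a_3 = 16/231; a_4 = -14/429


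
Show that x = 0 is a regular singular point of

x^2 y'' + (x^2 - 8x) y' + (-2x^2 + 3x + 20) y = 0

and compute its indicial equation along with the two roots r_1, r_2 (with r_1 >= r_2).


Divide by x^2 to reach normal form y'' + P_1(x) y' + P_2(x) y = 0 with P_1(x) = 1 - 8/x and P_2(x) = -2 + 3/x + 20/x^2.
x = 0 is a singular point because the y'-coefficient 1 - 8/x has a pole at x = 0 and the y-coefficient -2 + 3/x + 20/x^2 has a pole at x = 0.
It is a regular singular point because x P_1(x) = p(x) = x - 8 and x^2 P_2(x) = q(x) = -2x^2 + 3x + 20 are polynomials, hence analytic at x = 0.
p(0) = -8,  q(0) = 20.
Indicial equation: r(r-1) + p(0) r + q(0) = 0, i.e. r^2 + (p(0) - 1) r + q(0) = 0, i.e. r^2 - 9 r + 20 = 0.
Discriminant: (-9)^2 - 4(20) = 1, so r = (9 ± 1)/2.
Solving: r_1 = 5, r_2 = 4.

indicial: r^2 - 9 r + 20 = 0; roots r_1 = 5, r_2 = 4


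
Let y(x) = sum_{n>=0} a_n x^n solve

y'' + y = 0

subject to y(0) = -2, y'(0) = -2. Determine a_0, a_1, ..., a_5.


Ansatz: y(x) = sum_{n>=0} a_n x^n, so y'(x) = sum_{n>=1} n a_n x^(n-1) and y''(x) = sum_{n>=2} n(n-1) a_n x^(n-2).
Substitute into P(x) y'' + Q(x) y' + R(x) y = 0 with P(x) = 1, Q(x) = 0, R(x) = 1, and match powers of x.
Initial conditions: a_0 = -2, a_1 = -2.
Setting the coefficient of each power of x to zero and solving order by order (substituting the coefficients already found):
  x^0: 2 a_2 + a_0 = 0  ->  2 a_2 = -a_0 = 2  ->  a_2 = 1
  x^1: 6 a_3 + a_1 = 0  ->  6 a_3 = -a_1 = 2  ->  a_3 = 1/3
  x^2: 12 a_4 + a_2 = 0  ->  12 a_4 = -a_2 = -1  ->  a_4 = -1/12
  x^3: 20 a_5 + a_3 = 0  ->  20 a_5 = -a_3 = -1/3  ->  a_5 = -1/60
Truncated series: y(x) = -2 - 2 x + x^2 + (1/3) x^3 - (1/12) x^4 - (1/60) x^5 + O(x^6).

a_0 = -2; a_1 = -2; a_2 = 1; a_3 = 1/3; a_4 = -1/12; a_5 = -1/60


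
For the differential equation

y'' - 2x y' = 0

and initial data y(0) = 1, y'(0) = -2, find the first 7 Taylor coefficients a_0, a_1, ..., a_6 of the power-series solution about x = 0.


Ansatz: y(x) = sum_{n>=0} a_n x^n, so y'(x) = sum_{n>=1} n a_n x^(n-1) and y''(x) = sum_{n>=2} n(n-1) a_n x^(n-2).
Substitute into P(x) y'' + Q(x) y' + R(x) y = 0 with P(x) = 1, Q(x) = -2x, R(x) = 0, and match powers of x.
Initial conditions: a_0 = 1, a_1 = -2.
Setting the coefficient of each power of x to zero and solving order by order (substituting the coefficients already found):
  x^0: 2 a_2 = 0  ->  a_2 = 0
  x^1: 6 a_3 - 2 a_1 = 0  ->  6 a_3 = 2 a_1 = -4  ->  a_3 = -2/3
  x^2: 12 a_4 - 4 a_2 = 0  ->  12 a_4 = 4 a_2 = 0  ->  a_4 = 0
  x^3: 20 a_5 - 6 a_3 = 0  ->  20 a_5 = 6 a_3 = -4  ->  a_5 = -1/5
  x^4: 30 a_6 - 8 a_4 = 0  ->  30 a_6 = 8 a_4 = 0  ->  a_6 = 0
Truncated series: y(x) = 1 - 2 x - (2/3) x^3 - (1/5) x^5 + O(x^7).

a_0 = 1; a_1 = -2; a_2 = 0; a_3 = -2/3; a_4 = 0; a_5 = -1/5; a_6 = 0


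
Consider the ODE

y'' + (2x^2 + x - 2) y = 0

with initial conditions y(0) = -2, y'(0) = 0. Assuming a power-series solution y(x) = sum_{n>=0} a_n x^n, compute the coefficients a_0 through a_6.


Ansatz: y(x) = sum_{n>=0} a_n x^n, so y'(x) = sum_{n>=1} n a_n x^(n-1) and y''(x) = sum_{n>=2} n(n-1) a_n x^(n-2).
Substitute into P(x) y'' + Q(x) y' + R(x) y = 0 with P(x) = 1, Q(x) = 0, R(x) = 2x^2 + x - 2, and match powers of x.
Initial conditions: a_0 = -2, a_1 = 0.
Setting the coefficient of each power of x to zero and solving order by order (substituting the coefficients already found):
  x^0: 2 a_2 - 2 a_0 = 0  ->  2 a_2 = 2 a_0 = -4  ->  a_2 = -2
  x^1: 6 a_3 - 2 a_1 + a_0 = 0  ->  6 a_3 = 2 a_1 - a_0 = 2  ->  a_3 = 1/3
  x^2: 12 a_4 - 2 a_2 + a_1 + 2 a_0 = 0  ->  12 a_4 = 2 a_2 - a_1 - 2 a_0 = 0  ->  a_4 = 0
  x^3: 20 a_5 - 2 a_3 + a_2 + 2 a_1 = 0  ->  20 a_5 = 2 a_3 - a_2 - 2 a_1 = 8/3  ->  a_5 = 2/15
  x^4: 30 a_6 - 2 a_4 + a_3 + 2 a_2 = 0  ->  30 a_6 = 2 a_4 - a_3 - 2 a_2 = 11/3  ->  a_6 = 11/90
Truncated series: y(x) = -2 - 2 x^2 + (1/3) x^3 + (2/15) x^5 + (11/90) x^6 + O(x^7).

a_0 = -2; a_1 = 0; a_2 = -2; a_3 = 1/3; a_4 = 0; a_5 = 2/15; a_6 = 11/90


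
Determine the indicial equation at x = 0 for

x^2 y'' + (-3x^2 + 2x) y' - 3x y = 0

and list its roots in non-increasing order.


Divide by x^2 to reach normal form y'' + P_1(x) y' + P_2(x) y = 0 with P_1(x) = -3 + 2/x and P_2(x) = -3/x.
x = 0 is a singular point because the y'-coefficient -3 + 2/x has a pole at x = 0 and the y-coefficient -3/x has a pole at x = 0.
It is a regular singular point because x P_1(x) = p(x) = 2 - 3x and x^2 P_2(x) = q(x) = -3x are polynomials, hence analytic at x = 0.
p(0) = 2,  q(0) = 0.
Indicial equation: r(r-1) + p(0) r + q(0) = 0, i.e. r^2 + (p(0) - 1) r + q(0) = 0, i.e. r^2 + 1 r = 0.
Discriminant: (1)^2 - 4(0) = 1, so r = (-1 ± 1)/2.
Solving: r_1 = 0, r_2 = -1.

indicial: r^2 + 1 r = 0; roots r_1 = 0, r_2 = -1


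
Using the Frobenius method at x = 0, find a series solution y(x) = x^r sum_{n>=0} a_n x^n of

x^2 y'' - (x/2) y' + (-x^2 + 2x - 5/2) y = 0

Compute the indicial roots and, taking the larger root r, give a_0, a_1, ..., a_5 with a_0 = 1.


Write in Frobenius form y'' + (p(x)/x) y' + (q(x)/x^2) y = 0:
  p(x) = -1/2,  q(x) = -x^2 + 2x - 5/2.
Indicial equation: r(r-1) + (-1/2) r + (-5/2) = 0 -> roots r_1 = 5/2, r_2 = -1.
Take r = r_1 = 5/2. Let y(x) = x^r sum_{n>=0} a_n x^n with a_0 = 1.
Substitute y = x^r sum a_n x^n and match x^{r+n}. The recurrence is
  D(n) a_n + 2 a_{n-1} - 1 a_{n-2} = 0,  where D(n) = (r+n)(r+n-1) + (-1/2)(r+n) + (-5/2).
  a_n = [-2 a_{n-1} + 1 a_{n-2}] / D(n).
Since the indicial polynomial factors as (r - r_1)(r - r_2), D(n) = (r_1 + n - r_1)(r_1 + n - r_2) = n(n + 7/2).
Evaluating step by step (a_0 = 1):
  n = 1: D(1) = 1(1 + 7/2) = 9/2; numerator = -2(1) = -2; a_1 = (-2)/(9/2) = -4/9
  n = 2: D(2) = 2(2 + 7/2) = 11; numerator = -2(-4/9) + 1(1) = 17/9; a_2 = (17/9)/(11) = 17/99
  n = 3: D(3) = 3(3 + 7/2) = 39/2; numerator = -2(17/99) + 1(-4/9) = -26/33; a_3 = (-26/33)/(39/2) = -4/99
  n = 4: D(4) = 4(4 + 7/2) = 30; numerator = -2(-4/99) + 1(17/99) = 25/99; a_4 = (25/99)/(30) = 5/594
  n = 5: D(5) = 5(5 + 7/2) = 85/2; numerator = -2(5/594) + 1(-4/99) = -17/297; a_5 = (-17/297)/(85/2) = -2/1485

r = 5/2; a_0 = 1; a_1 = -4/9; a_2 = 17/99; a_3 = -4/99; a_4 = 5/594; a_5 = -2/1485


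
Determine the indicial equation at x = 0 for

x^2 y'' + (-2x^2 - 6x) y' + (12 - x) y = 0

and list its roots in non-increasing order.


Divide by x^2 to reach normal form y'' + P_1(x) y' + P_2(x) y = 0 with P_1(x) = -2 - 6/x and P_2(x) = -1/x + 12/x^2.
x = 0 is a singular point because the y'-coefficient -2 - 6/x has a pole at x = 0 and the y-coefficient -1/x + 12/x^2 has a pole at x = 0.
It is a regular singular point because x P_1(x) = p(x) = -2x - 6 and x^2 P_2(x) = q(x) = 12 - x are polynomials, hence analytic at x = 0.
p(0) = -6,  q(0) = 12.
Indicial equation: r(r-1) + p(0) r + q(0) = 0, i.e. r^2 + (p(0) - 1) r + q(0) = 0, i.e. r^2 - 7 r + 12 = 0.
Discriminant: (-7)^2 - 4(12) = 1, so r = (7 ± 1)/2.
Solving: r_1 = 4, r_2 = 3.

indicial: r^2 - 7 r + 12 = 0; roots r_1 = 4, r_2 = 3


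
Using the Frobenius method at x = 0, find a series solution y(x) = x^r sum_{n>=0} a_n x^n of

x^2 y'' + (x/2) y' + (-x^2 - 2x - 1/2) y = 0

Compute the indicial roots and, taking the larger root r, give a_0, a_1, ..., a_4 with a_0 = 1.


Write in Frobenius form y'' + (p(x)/x) y' + (q(x)/x^2) y = 0:
  p(x) = 1/2,  q(x) = -x^2 - 2x - 1/2.
Indicial equation: r(r-1) + (1/2) r + (-1/2) = 0 -> roots r_1 = 1, r_2 = -1/2.
Take r = r_1 = 1. Let y(x) = x^r sum_{n>=0} a_n x^n with a_0 = 1.
Substitute y = x^r sum a_n x^n and match x^{r+n}. The recurrence is
  D(n) a_n - 2 a_{n-1} - 1 a_{n-2} = 0,  where D(n) = (r+n)(r+n-1) + (1/2)(r+n) + (-1/2).
  a_n = [2 a_{n-1} + 1 a_{n-2}] / D(n).
Since the indicial polynomial factors as (r - r_1)(r - r_2), D(n) = (r_1 + n - r_1)(r_1 + n - r_2) = n(n + 3/2).
Evaluating step by step (a_0 = 1):
  n = 1: D(1) = 1(1 + 3/2) = 5/2; numerator = 2(1) = 2; a_1 = (2)/(5/2) = 4/5
  n = 2: D(2) = 2(2 + 3/2) = 7; numerator = 2(4/5) + 1(1) = 13/5; a_2 = (13/5)/(7) = 13/35
  n = 3: D(3) = 3(3 + 3/2) = 27/2; numerator = 2(13/35) + 1(4/5) = 54/35; a_3 = (54/35)/(27/2) = 4/35
  n = 4: D(4) = 4(4 + 3/2) = 22; numerator = 2(4/35) + 1(13/35) = 3/5; a_4 = (3/5)/(22) = 3/110

r = 1; a_0 = 1; a_1 = 4/5; a_2 = 13/35; a_3 = 4/35; a_4 = 3/110


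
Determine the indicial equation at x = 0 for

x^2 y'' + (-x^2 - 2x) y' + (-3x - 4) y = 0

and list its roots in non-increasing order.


Divide by x^2 to reach normal form y'' + P_1(x) y' + P_2(x) y = 0 with P_1(x) = -1 - 2/x and P_2(x) = -3/x - 4/x^2.
x = 0 is a singular point because the y'-coefficient -1 - 2/x has a pole at x = 0 and the y-coefficient -3/x - 4/x^2 has a pole at x = 0.
It is a regular singular point because x P_1(x) = p(x) = -x - 2 and x^2 P_2(x) = q(x) = -3x - 4 are polynomials, hence analytic at x = 0.
p(0) = -2,  q(0) = -4.
Indicial equation: r(r-1) + p(0) r + q(0) = 0, i.e. r^2 + (p(0) - 1) r + q(0) = 0, i.e. r^2 - 3 r - 4 = 0.
Discriminant: (-3)^2 - 4(-4) = 25, so r = (3 ± 5)/2.
Solving: r_1 = 4, r_2 = -1.

indicial: r^2 - 3 r - 4 = 0; roots r_1 = 4, r_2 = -1


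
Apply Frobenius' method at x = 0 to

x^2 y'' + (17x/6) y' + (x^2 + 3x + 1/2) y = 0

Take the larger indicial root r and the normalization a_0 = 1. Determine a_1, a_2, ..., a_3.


Write in Frobenius form y'' + (p(x)/x) y' + (q(x)/x^2) y = 0:
  p(x) = 17/6,  q(x) = x^2 + 3x + 1/2.
Indicial equation: r(r-1) + (17/6) r + (1/2) = 0 -> roots r_1 = -1/3, r_2 = -3/2.
Take r = r_1 = -1/3. Let y(x) = x^r sum_{n>=0} a_n x^n with a_0 = 1.
Substitute y = x^r sum a_n x^n and match x^{r+n}. The recurrence is
  D(n) a_n + 3 a_{n-1} + 1 a_{n-2} = 0,  where D(n) = (r+n)(r+n-1) + (17/6)(r+n) + (1/2).
  a_n = [-3 a_{n-1} - 1 a_{n-2}] / D(n).
Since the indicial polynomial factors as (r - r_1)(r - r_2), D(n) = (r_1 + n - r_1)(r_1 + n - r_2) = n(n + 7/6).
Evaluating step by step (a_0 = 1):
  n = 1: D(1) = 1(1 + 7/6) = 13/6; numerator = -3(1) = -3; a_1 = (-3)/(13/6) = -18/13
  n = 2: D(2) = 2(2 + 7/6) = 19/3; numerator = -3(-18/13) - 1(1) = 41/13; a_2 = (41/13)/(19/3) = 123/247
  n = 3: D(3) = 3(3 + 7/6) = 25/2; numerator = -3(123/247) - 1(-18/13) = -27/247; a_3 = (-27/247)/(25/2) = -54/6175

r = -1/3; a_0 = 1; a_1 = -18/13; a_2 = 123/247; a_3 = -54/6175


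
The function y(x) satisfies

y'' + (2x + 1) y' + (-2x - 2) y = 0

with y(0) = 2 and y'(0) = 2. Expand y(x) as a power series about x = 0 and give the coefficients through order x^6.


Ansatz: y(x) = sum_{n>=0} a_n x^n, so y'(x) = sum_{n>=1} n a_n x^(n-1) and y''(x) = sum_{n>=2} n(n-1) a_n x^(n-2).
Substitute into P(x) y'' + Q(x) y' + R(x) y = 0 with P(x) = 1, Q(x) = 2x + 1, R(x) = -2x - 2, and match powers of x.
Initial conditions: a_0 = 2, a_1 = 2.
Setting the coefficient of each power of x to zero and solving order by order (substituting the coefficients already found):
  x^0: 2 a_2 + a_1 - 2 a_0 = 0  ->  2 a_2 = -a_1 + 2 a_0 = 2  ->  a_2 = 1
  x^1: 6 a_3 + 2 a_2 - 2 a_0 = 0  ->  6 a_3 = -2 a_2 + 2 a_0 = 2  ->  a_3 = 1/3
  x^2: 12 a_4 + 3 a_3 + 2 a_2 - 2 a_1 = 0  ->  12 a_4 = -3 a_3 - 2 a_2 + 2 a_1 = 1  ->  a_4 = 1/12
  x^3: 20 a_5 + 4 a_4 + 4 a_3 - 2 a_2 = 0  ->  20 a_5 = -4 a_4 - 4 a_3 + 2 a_2 = 1/3  ->  a_5 = 1/60
  x^4: 30 a_6 + 5 a_5 + 6 a_4 - 2 a_3 = 0  ->  30 a_6 = -5 a_5 - 6 a_4 + 2 a_3 = 1/12  ->  a_6 = 1/360
Truncated series: y(x) = 2 + 2 x + x^2 + (1/3) x^3 + (1/12) x^4 + (1/60) x^5 + (1/360) x^6 + O(x^7).

a_0 = 2; a_1 = 2; a_2 = 1; a_3 = 1/3; a_4 = 1/12; a_5 = 1/60; a_6 = 1/360


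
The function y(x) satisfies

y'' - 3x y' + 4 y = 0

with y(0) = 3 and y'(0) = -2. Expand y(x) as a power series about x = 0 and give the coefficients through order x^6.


Ansatz: y(x) = sum_{n>=0} a_n x^n, so y'(x) = sum_{n>=1} n a_n x^(n-1) and y''(x) = sum_{n>=2} n(n-1) a_n x^(n-2).
Substitute into P(x) y'' + Q(x) y' + R(x) y = 0 with P(x) = 1, Q(x) = -3x, R(x) = 4, and match powers of x.
Initial conditions: a_0 = 3, a_1 = -2.
Setting the coefficient of each power of x to zero and solving order by order (substituting the coefficients already found):
  x^0: 2 a_2 + 4 a_0 = 0  ->  2 a_2 = -4 a_0 = -12  ->  a_2 = -6
  x^1: 6 a_3 + a_1 = 0  ->  6 a_3 = -a_1 = 2  ->  a_3 = 1/3
  x^2: 12 a_4 - 2 a_2 = 0  ->  12 a_4 = 2 a_2 = -12  ->  a_4 = -1
  x^3: 20 a_5 - 5 a_3 = 0  ->  20 a_5 = 5 a_3 = 5/3  ->  a_5 = 1/12
  x^4: 30 a_6 - 8 a_4 = 0  ->  30 a_6 = 8 a_4 = -8  ->  a_6 = -4/15
Truncated series: y(x) = 3 - 2 x - 6 x^2 + (1/3) x^3 - x^4 + (1/12) x^5 - (4/15) x^6 + O(x^7).

a_0 = 3; a_1 = -2; a_2 = -6; a_3 = 1/3; a_4 = -1; a_5 = 1/12; a_6 = -4/15


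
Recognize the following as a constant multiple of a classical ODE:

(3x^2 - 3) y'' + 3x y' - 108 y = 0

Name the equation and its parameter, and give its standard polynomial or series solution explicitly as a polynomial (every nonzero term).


All three coefficients share the factor -3; dividing through by -3 gives  (1 - x^2) y'' - x y' + 36 y = 0.
This matches the Chebyshev equation (1 - x^2) y'' - x y' + n^2 y = 0 (note the -x y' term, not -2x y') with n^2 = 36, so n = 6; the polynomial solution is T_6(x).
With y = sum_k a_k x^k, matching x^k gives (k+2)(k+1) a_{k+2} = (k^2 - n^2) a_k = (k - 6)(k + 6) a_k. The right side vanishes at k = 6, so the series with the parity of 6 terminates at degree 6.
Standard normalization: leading coefficient of T_n is 2^(n-1), so a_6 = 2^5 = 32. Work downward with a_k = (k+1)(k+2) a_{k+2} / ((k - 6)(k + 6)):
  a_4 = (5)(6)(32) / ((4 - 6)(4 + 6)) = 960/(-20) = -48
  a_2 = (3)(4)(-48) / ((2 - 6)(2 + 6)) = -576/(-32) = 18
  a_0 = (1)(2)(18) / ((0 - 6)(0 + 6)) = 36/(-36) = -1
Hence T_6(x) = 32 x^6 - 48 x^4 + 18 x^2 - 1.

T_6(x); series = 32 x^6 - 48 x^4 + 18 x^2 - 1


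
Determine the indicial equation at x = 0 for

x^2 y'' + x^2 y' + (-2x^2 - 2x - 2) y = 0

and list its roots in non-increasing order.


Divide by x^2 to reach normal form y'' + P_1(x) y' + P_2(x) y = 0 with P_1(x) = 1 and P_2(x) = -2 - 2/x - 2/x^2.
x = 0 is a singular point because the y-coefficient -2 - 2/x - 2/x^2 has a pole at x = 0.
It is a regular singular point because x P_1(x) = p(x) = x and x^2 P_2(x) = q(x) = -2x^2 - 2x - 2 are polynomials, hence analytic at x = 0.
p(0) = 0,  q(0) = -2.
Indicial equation: r(r-1) + p(0) r + q(0) = 0, i.e. r^2 + (p(0) - 1) r + q(0) = 0, i.e. r^2 - 1 r - 2 = 0.
Discriminant: (-1)^2 - 4(-2) = 9, so r = (1 ± 3)/2.
Solving: r_1 = 2, r_2 = -1.

indicial: r^2 - 1 r - 2 = 0; roots r_1 = 2, r_2 = -1


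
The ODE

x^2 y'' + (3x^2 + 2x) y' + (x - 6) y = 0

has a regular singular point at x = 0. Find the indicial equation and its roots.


Divide by x^2 to reach normal form y'' + P_1(x) y' + P_2(x) y = 0 with P_1(x) = 3 + 2/x and P_2(x) = 1/x - 6/x^2.
x = 0 is a singular point because the y'-coefficient 3 + 2/x has a pole at x = 0 and the y-coefficient 1/x - 6/x^2 has a pole at x = 0.
It is a regular singular point because x P_1(x) = p(x) = 3x + 2 and x^2 P_2(x) = q(x) = x - 6 are polynomials, hence analytic at x = 0.
p(0) = 2,  q(0) = -6.
Indicial equation: r(r-1) + p(0) r + q(0) = 0, i.e. r^2 + (p(0) - 1) r + q(0) = 0, i.e. r^2 + 1 r - 6 = 0.
Discriminant: (1)^2 - 4(-6) = 25, so r = (-1 ± 5)/2.
Solving: r_1 = 2, r_2 = -3.

indicial: r^2 + 1 r - 6 = 0; roots r_1 = 2, r_2 = -3


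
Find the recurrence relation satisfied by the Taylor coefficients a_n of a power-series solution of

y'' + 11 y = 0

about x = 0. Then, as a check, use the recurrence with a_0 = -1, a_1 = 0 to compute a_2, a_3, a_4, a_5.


Substitute y = sum_n a_n x^n into y'' + (const) y = 0.
y''(x) = sum_{n>=0} (n+2)(n+1) a_{n+2} x^n.
The ODE becomes sum_n [(n+2)(n+1) a_{n+2} + 11 a_n] x^n = 0.
Setting each coefficient to zero gives the recurrence:
  (n+2)(n+1) a_{n+2} + 11 a_n = 0,
  a_{n+2} = -11 / ((n+1)(n+2)) a_n.

Check with a_0 = -1, a_1 = 0 (apply the recurrence for n = 0, 1, 2, 3): a_0 = -1, a_1 = 0, a_2 = 11/2, a_3 = 0, a_4 = -121/24, a_5 = 0.

a_{n+2} = -11/((n+1)(n+2)) * a_n; check: a_0 = -1, a_1 = 0, a_2 = 11/2, a_3 = 0, a_4 = -121/24, a_5 = 0


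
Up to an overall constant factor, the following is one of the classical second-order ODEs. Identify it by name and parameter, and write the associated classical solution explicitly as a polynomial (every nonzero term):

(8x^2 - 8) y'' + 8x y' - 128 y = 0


All three coefficients share the factor -8; dividing through by -8 gives  (1 - x^2) y'' - x y' + 16 y = 0.
This matches the Chebyshev equation (1 - x^2) y'' - x y' + n^2 y = 0 (note the -x y' term, not -2x y') with n^2 = 16, so n = 4; the polynomial solution is T_4(x).
With y = sum_k a_k x^k, matching x^k gives (k+2)(k+1) a_{k+2} = (k^2 - n^2) a_k = (k - 4)(k + 4) a_k. The right side vanishes at k = 4, so the series with the parity of 4 terminates at degree 4.
Standard normalization: leading coefficient of T_n is 2^(n-1), so a_4 = 2^3 = 8. Work downward with a_k = (k+1)(k+2) a_{k+2} / ((k - 4)(k + 4)):
  a_2 = (3)(4)(8) / ((2 - 4)(2 + 4)) = 96/(-12) = -8
  a_0 = (1)(2)(-8) / ((0 - 4)(0 + 4)) = -16/(-16) = 1
Hence T_4(x) = 8 x^4 - 8 x^2 + 1.

T_4(x); series = 8 x^4 - 8 x^2 + 1


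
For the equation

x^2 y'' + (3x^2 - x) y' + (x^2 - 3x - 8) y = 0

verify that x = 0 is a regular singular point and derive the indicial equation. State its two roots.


Divide by x^2 to reach normal form y'' + P_1(x) y' + P_2(x) y = 0 with P_1(x) = 3 - 1/x and P_2(x) = 1 - 3/x - 8/x^2.
x = 0 is a singular point because the y'-coefficient 3 - 1/x has a pole at x = 0 and the y-coefficient 1 - 3/x - 8/x^2 has a pole at x = 0.
It is a regular singular point because x P_1(x) = p(x) = 3x - 1 and x^2 P_2(x) = q(x) = x^2 - 3x - 8 are polynomials, hence analytic at x = 0.
p(0) = -1,  q(0) = -8.
Indicial equation: r(r-1) + p(0) r + q(0) = 0, i.e. r^2 + (p(0) - 1) r + q(0) = 0, i.e. r^2 - 2 r - 8 = 0.
Discriminant: (-2)^2 - 4(-8) = 36, so r = (2 ± 6)/2.
Solving: r_1 = 4, r_2 = -2.

indicial: r^2 - 2 r - 8 = 0; roots r_1 = 4, r_2 = -2


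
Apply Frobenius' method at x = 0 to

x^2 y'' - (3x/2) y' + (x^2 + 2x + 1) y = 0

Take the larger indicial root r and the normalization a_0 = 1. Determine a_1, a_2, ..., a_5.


Write in Frobenius form y'' + (p(x)/x) y' + (q(x)/x^2) y = 0:
  p(x) = -3/2,  q(x) = x^2 + 2x + 1.
Indicial equation: r(r-1) + (-3/2) r + (1) = 0 -> roots r_1 = 2, r_2 = 1/2.
Take r = r_1 = 2. Let y(x) = x^r sum_{n>=0} a_n x^n with a_0 = 1.
Substitute y = x^r sum a_n x^n and match x^{r+n}. The recurrence is
  D(n) a_n + 2 a_{n-1} + 1 a_{n-2} = 0,  where D(n) = (r+n)(r+n-1) + (-3/2)(r+n) + (1).
  a_n = [-2 a_{n-1} - 1 a_{n-2}] / D(n).
Since the indicial polynomial factors as (r - r_1)(r - r_2), D(n) = (r_1 + n - r_1)(r_1 + n - r_2) = n(n + 3/2).
Evaluating step by step (a_0 = 1):
  n = 1: D(1) = 1(1 + 3/2) = 5/2; numerator = -2(1) = -2; a_1 = (-2)/(5/2) = -4/5
  n = 2: D(2) = 2(2 + 3/2) = 7; numerator = -2(-4/5) - 1(1) = 3/5; a_2 = (3/5)/(7) = 3/35
  n = 3: D(3) = 3(3 + 3/2) = 27/2; numerator = -2(3/35) - 1(-4/5) = 22/35; a_3 = (22/35)/(27/2) = 44/945
  n = 4: D(4) = 4(4 + 3/2) = 22; numerator = -2(44/945) - 1(3/35) = -169/945; a_4 = (-169/945)/(22) = -169/20790
  n = 5: D(5) = 5(5 + 3/2) = 65/2; numerator = -2(-169/20790) - 1(44/945) = -1/33; a_5 = (-1/33)/(65/2) = -2/2145

r = 2; a_0 = 1; a_1 = -4/5; a_2 = 3/35; a_3 = 44/945; a_4 = -169/20790; a_5 = -2/2145


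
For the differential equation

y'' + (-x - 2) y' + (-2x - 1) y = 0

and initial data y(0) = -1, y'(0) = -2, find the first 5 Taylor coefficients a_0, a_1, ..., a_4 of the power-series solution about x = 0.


Ansatz: y(x) = sum_{n>=0} a_n x^n, so y'(x) = sum_{n>=1} n a_n x^(n-1) and y''(x) = sum_{n>=2} n(n-1) a_n x^(n-2).
Substitute into P(x) y'' + Q(x) y' + R(x) y = 0 with P(x) = 1, Q(x) = -x - 2, R(x) = -2x - 1, and match powers of x.
Initial conditions: a_0 = -1, a_1 = -2.
Setting the coefficient of each power of x to zero and solving order by order (substituting the coefficients already found):
  x^0: 2 a_2 - 2 a_1 - a_0 = 0  ->  2 a_2 = 2 a_1 + a_0 = -5  ->  a_2 = -5/2
  x^1: 6 a_3 - 4 a_2 - 2 a_1 - 2 a_0 = 0  ->  6 a_3 = 4 a_2 + 2 a_1 + 2 a_0 = -16  ->  a_3 = -8/3
  x^2: 12 a_4 - 6 a_3 - 3 a_2 - 2 a_1 = 0  ->  12 a_4 = 6 a_3 + 3 a_2 + 2 a_1 = -55/2  ->  a_4 = -55/24
Truncated series: y(x) = -1 - 2 x - (5/2) x^2 - (8/3) x^3 - (55/24) x^4 + O(x^5).

a_0 = -1; a_1 = -2; a_2 = -5/2; a_3 = -8/3; a_4 = -55/24


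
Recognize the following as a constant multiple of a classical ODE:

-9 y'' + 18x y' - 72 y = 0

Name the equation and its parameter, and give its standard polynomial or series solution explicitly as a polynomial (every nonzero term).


All three coefficients share the factor -9; dividing through by -9 gives  y'' - 2x y' + 8 y = 0.
This matches the Hermite equation y'' - 2x y' + 2n y = 0 with 2n = 8, so n = 4; the polynomial solution is H_4(x).
With y = sum_k a_k x^k, matching x^k gives (k+2)(k+1) a_{k+2} = 2(k - n) a_k = 2(k - 4) a_k. The right side vanishes at k = 4, so the series with the parity of 4 terminates at degree 4.
Standard normalization: leading coefficient of H_n is 2^n, so a_4 = 2^4 = 16. Work downward with a_k = (k+1)(k+2) a_{k+2} / (2(k - n)):
  a_2 = (3)(4)(16) / (2(2 - 4)) = 192/(-4) = -48
  a_0 = (1)(2)(-48) / (2(0 - 4)) = -96/(-8) = 12
Hence H_4(x) = 16 x^4 - 48 x^2 + 12.

H_4(x); series = 16 x^4 - 48 x^2 + 12


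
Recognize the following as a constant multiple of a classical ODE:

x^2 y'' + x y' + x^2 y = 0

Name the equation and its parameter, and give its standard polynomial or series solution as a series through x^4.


The equation is already in a standard form:  x^2 y'' + x y' + x^2 y = 0.
This matches the Bessel equation x^2 y'' + x y' + (x^2 - nu^2) y = 0 with nu^2 = 0, so nu = 0; the solution bounded at x = 0 is J_0(x).
Frobenius at x = 0: indicial roots ±nu; for r = nu the recurrence k(k + 2nu) c_k = -c_{k-2} gives the standard series J_nu(x) = sum_{k>=0} (-1)^k / (k! (k+nu)!) (x/2)^(2k+nu). Evaluate the first 3 terms:
  k = 0: (-1)^0 / (0! * 0! * 2^0) x^0 = 1/(1*1*1) x^0 = (1) x^0
  k = 1: (-1)^1 / (1! * 1! * 2^2) x^2 = -1/(1*1*4) x^2 = (-1/4) x^2
  k = 2: (-1)^2 / (2! * 2! * 2^4) x^4 = 1/(2*2*16) x^4 = (1/64) x^4
Hence J_0(x) = x^4/64 - x^2/4 + 1 + ....

J_0(x); series = x^4/64 - x^2/4 + 1


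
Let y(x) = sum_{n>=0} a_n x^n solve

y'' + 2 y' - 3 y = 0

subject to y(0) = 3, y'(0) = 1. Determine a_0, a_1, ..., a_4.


Ansatz: y(x) = sum_{n>=0} a_n x^n, so y'(x) = sum_{n>=1} n a_n x^(n-1) and y''(x) = sum_{n>=2} n(n-1) a_n x^(n-2).
Substitute into P(x) y'' + Q(x) y' + R(x) y = 0 with P(x) = 1, Q(x) = 2, R(x) = -3, and match powers of x.
Initial conditions: a_0 = 3, a_1 = 1.
Setting the coefficient of each power of x to zero and solving order by order (substituting the coefficients already found):
  x^0: 2 a_2 + 2 a_1 - 3 a_0 = 0  ->  2 a_2 = -2 a_1 + 3 a_0 = 7  ->  a_2 = 7/2
  x^1: 6 a_3 + 4 a_2 - 3 a_1 = 0  ->  6 a_3 = -4 a_2 + 3 a_1 = -11  ->  a_3 = -11/6
  x^2: 12 a_4 + 6 a_3 - 3 a_2 = 0  ->  12 a_4 = -6 a_3 + 3 a_2 = 43/2  ->  a_4 = 43/24
Truncated series: y(x) = 3 + x + (7/2) x^2 - (11/6) x^3 + (43/24) x^4 + O(x^5).

a_0 = 3; a_1 = 1; a_2 = 7/2; a_3 = -11/6; a_4 = 43/24


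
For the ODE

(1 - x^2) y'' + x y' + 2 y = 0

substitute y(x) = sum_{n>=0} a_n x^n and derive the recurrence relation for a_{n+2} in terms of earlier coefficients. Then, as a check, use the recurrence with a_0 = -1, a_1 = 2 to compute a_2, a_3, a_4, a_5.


Substitute y = sum_n a_n x^n.
(1 - 1 x^2) y'' contributes (n+2)(n+1) a_{n+2} - n(n-1) a_n at x^n.
x y'(x) contributes n a_n at x^n.
2 y(x) contributes 2 a_n at x^n.
Matching x^n: (n+2)(n+1) a_{n+2} + (-n(n-1) + n + 2) a_n = 0.
Thus a_{n+2} = (n(n-1) - n - 2) / ((n+1)(n+2)) * a_n.

Check with a_0 = -1, a_1 = 2 (apply the recurrence for n = 0, 1, 2, 3): a_0 = -1, a_1 = 2, a_2 = 1, a_3 = -1, a_4 = -1/6, a_5 = -1/20.

a_(n+2) = (n(n-1) - n - 2) / ((n+1)(n+2)) * a_n; check: a_0 = -1, a_1 = 2, a_2 = 1, a_3 = -1, a_4 = -1/6, a_5 = -1/20
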